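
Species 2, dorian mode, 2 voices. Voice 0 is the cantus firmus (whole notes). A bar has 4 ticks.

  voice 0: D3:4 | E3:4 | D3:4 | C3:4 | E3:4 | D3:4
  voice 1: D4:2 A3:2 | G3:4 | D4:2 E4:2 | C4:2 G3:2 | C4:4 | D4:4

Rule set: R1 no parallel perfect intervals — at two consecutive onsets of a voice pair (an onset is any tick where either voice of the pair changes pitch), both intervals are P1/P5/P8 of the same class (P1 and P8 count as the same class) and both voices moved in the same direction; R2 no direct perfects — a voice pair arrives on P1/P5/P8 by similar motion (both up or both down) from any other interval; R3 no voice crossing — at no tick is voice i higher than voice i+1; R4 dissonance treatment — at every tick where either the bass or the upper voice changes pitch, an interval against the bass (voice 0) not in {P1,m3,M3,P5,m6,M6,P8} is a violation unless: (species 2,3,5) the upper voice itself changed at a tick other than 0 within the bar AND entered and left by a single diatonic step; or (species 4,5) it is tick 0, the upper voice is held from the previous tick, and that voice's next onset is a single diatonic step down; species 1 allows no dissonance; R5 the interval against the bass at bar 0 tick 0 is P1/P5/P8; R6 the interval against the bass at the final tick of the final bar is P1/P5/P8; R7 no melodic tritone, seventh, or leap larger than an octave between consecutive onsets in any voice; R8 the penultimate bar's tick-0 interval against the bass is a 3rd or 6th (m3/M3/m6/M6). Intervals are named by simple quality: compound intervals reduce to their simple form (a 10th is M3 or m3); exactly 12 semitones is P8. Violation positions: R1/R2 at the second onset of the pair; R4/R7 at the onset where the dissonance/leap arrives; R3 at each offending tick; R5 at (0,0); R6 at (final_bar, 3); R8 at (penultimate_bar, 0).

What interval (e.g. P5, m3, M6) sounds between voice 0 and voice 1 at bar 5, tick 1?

P8

voice 0=D3 voice 1=D4 -> P8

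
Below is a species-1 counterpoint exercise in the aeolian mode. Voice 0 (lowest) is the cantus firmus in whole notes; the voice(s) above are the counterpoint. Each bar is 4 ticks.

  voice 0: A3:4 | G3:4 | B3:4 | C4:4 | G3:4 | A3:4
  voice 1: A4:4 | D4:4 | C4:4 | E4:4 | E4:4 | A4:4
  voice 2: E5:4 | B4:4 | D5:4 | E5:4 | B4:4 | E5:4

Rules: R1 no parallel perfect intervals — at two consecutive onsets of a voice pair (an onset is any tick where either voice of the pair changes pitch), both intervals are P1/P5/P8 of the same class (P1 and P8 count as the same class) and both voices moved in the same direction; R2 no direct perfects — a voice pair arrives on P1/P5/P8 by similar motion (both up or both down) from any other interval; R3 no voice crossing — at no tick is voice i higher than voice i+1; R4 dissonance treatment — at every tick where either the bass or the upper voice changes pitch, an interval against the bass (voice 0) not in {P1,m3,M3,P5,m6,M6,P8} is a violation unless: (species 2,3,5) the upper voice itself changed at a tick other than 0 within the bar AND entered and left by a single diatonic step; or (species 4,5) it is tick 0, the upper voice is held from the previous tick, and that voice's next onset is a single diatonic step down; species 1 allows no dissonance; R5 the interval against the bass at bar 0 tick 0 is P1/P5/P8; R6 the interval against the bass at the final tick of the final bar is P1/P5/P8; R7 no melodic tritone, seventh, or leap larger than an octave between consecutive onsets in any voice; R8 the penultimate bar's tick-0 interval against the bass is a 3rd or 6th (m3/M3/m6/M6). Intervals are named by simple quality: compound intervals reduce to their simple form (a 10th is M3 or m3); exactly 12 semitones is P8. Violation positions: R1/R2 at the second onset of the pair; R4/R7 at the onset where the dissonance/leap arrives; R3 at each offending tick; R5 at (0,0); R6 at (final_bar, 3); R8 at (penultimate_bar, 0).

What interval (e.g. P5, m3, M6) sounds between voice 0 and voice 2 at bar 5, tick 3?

P5

voice 0=A3 voice 2=E5 -> P5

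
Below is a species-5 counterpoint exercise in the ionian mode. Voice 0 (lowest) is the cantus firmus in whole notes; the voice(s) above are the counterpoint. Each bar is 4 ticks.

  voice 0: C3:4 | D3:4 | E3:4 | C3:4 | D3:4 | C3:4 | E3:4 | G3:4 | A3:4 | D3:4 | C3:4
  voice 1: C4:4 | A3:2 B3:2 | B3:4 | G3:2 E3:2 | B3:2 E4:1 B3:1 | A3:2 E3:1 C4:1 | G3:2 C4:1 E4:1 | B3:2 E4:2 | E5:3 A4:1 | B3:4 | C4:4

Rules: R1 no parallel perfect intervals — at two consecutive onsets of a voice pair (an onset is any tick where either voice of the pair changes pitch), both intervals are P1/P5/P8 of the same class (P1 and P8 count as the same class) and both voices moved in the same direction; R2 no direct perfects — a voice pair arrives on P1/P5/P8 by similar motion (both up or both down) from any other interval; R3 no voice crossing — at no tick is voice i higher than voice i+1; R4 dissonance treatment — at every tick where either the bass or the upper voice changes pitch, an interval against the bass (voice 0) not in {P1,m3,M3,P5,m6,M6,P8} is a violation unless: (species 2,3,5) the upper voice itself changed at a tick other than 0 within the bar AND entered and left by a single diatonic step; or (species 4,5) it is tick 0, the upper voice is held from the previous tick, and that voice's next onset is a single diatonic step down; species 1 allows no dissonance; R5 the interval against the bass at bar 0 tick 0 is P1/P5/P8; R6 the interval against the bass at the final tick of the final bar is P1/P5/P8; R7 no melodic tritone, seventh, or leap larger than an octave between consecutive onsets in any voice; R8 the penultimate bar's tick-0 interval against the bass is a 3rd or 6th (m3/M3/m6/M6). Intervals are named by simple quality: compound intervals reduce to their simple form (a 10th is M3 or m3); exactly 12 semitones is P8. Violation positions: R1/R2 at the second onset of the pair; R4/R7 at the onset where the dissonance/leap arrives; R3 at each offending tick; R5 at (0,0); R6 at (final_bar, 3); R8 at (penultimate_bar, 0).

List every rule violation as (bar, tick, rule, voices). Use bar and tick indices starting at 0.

bar 0: v0=C3 v1=C4 downbeat P8
bar 1: v0=D3 v1=A3 downbeat P5
bar 2: v0=E3 v1=B3 downbeat P5
bar 3: v0=C3 v1=G3 downbeat P5
bar 4: v0=D3 v1=B3 downbeat M6
bar 5: v0=C3 v1=A3 downbeat M6
bar 6: v0=E3 v1=G3 downbeat m3
bar 7: v0=G3 v1=B3 downbeat M3
bar 8: v0=A3 v1=E5 downbeat P5
bar 9: v0=D3 v1=B3 downbeat M6
bar 10: v0=C3 v1=C4 downbeat P8
  -> R1 @ bar 3 tick 0 v(0, 1): E3/B3 P5 -> C3/G3 P5 similar
  -> R4 @ bar 4 tick 2 v(0, 1): D3/E4 M2 untreated
  -> R2 @ bar 8 tick 0 v(0, 1): G3/E4 M6 -> A3/E5 P5 similar
  -> R7 @ bar 9 tick 0 v(1,): A4->B3 leap 10st

(3, 0, R1, (0, 1))
(4, 2, R4, (0, 1))
(8, 0, R2, (0, 1))
(9, 0, R7, (1,))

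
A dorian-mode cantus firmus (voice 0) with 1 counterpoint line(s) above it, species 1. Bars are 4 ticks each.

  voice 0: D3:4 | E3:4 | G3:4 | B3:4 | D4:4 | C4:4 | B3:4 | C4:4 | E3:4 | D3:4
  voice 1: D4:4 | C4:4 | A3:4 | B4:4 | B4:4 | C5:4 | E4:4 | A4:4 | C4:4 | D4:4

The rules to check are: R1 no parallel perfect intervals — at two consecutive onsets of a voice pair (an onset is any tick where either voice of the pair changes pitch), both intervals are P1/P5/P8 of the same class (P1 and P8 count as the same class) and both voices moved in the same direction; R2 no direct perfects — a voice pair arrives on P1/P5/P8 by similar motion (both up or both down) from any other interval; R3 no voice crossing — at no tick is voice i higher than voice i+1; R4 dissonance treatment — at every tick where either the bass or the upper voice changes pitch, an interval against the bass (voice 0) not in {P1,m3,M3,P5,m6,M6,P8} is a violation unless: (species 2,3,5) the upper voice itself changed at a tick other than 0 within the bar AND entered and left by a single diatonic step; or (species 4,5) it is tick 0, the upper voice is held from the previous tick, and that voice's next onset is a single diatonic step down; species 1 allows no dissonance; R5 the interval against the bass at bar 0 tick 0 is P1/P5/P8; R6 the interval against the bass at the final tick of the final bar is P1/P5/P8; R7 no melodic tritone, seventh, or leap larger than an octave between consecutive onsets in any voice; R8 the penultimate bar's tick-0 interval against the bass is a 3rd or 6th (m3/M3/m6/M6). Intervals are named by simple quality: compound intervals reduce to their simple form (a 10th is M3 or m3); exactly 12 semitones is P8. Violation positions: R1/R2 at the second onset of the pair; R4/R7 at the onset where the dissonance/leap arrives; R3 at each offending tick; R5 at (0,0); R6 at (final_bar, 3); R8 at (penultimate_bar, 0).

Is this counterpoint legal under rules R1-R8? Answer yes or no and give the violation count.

No (4 violations)

bar 0: v0=D3 v1=D4 (P8)
bar 1: v0=E3 v1=C4 (m6)
bar 2: v0=G3 v1=A3 (M2)
bar 3: v0=B3 v1=B4 (P8)
bar 4: v0=D4 v1=B4 (M6)
bar 5: v0=C4 v1=C5 (P8)
bar 6: v0=B3 v1=E4 (P4)
bar 7: v0=C4 v1=A4 (M6)
bar 8: v0=E3 v1=C4 (m6)
bar 9: v0=D3 v1=D4 (P8)
  R4 @ bar2.0: G3/A3 M2 untreated
  R2 @ bar3.0: G3/A3 M2 -> B3/B4 P8 similar
  R7 @ bar3.0: A3->B4 leap 14st
  R4 @ bar6.0: B3/E4 P4 untreated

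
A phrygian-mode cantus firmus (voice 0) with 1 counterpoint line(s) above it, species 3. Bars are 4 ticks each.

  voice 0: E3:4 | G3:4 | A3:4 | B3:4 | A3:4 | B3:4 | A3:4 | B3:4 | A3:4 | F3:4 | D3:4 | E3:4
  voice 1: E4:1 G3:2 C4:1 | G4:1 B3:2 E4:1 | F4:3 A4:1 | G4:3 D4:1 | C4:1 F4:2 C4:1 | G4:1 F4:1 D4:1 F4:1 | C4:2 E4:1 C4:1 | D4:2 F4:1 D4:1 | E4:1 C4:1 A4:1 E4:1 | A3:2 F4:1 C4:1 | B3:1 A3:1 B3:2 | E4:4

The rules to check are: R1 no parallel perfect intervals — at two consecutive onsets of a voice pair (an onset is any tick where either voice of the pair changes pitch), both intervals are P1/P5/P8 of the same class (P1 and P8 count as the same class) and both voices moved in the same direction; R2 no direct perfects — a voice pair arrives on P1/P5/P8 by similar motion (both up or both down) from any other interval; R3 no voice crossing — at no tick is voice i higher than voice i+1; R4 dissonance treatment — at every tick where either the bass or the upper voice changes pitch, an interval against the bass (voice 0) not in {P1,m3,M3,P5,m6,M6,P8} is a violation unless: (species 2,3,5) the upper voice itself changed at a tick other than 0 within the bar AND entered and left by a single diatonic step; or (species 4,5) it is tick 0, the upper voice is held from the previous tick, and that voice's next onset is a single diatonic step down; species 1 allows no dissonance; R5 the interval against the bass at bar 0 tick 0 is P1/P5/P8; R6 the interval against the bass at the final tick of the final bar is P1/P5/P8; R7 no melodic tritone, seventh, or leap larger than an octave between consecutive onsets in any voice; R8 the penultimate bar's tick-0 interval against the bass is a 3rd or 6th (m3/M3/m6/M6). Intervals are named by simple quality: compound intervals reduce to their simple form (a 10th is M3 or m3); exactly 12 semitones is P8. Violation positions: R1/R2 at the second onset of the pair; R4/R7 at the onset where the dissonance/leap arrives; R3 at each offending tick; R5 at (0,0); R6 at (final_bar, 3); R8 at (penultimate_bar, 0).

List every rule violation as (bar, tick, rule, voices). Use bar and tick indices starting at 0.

(1, 0, R2, (0, 1))
(5, 1, R4, (0, 1))
(5, 3, R4, (0, 1))
(7, 2, R4, (0, 1))
(11, 0, R2, (0, 1))

bar 0: v0=E3 v1=E4 downbeat P8
bar 1: v0=G3 v1=G4 downbeat P8
bar 2: v0=A3 v1=F4 downbeat m6
bar 3: v0=B3 v1=G4 downbeat m6
bar 4: v0=A3 v1=C4 downbeat m3
bar 5: v0=B3 v1=G4 downbeat m6
bar 6: v0=A3 v1=C4 downbeat m3
bar 7: v0=B3 v1=D4 downbeat m3
bar 8: v0=A3 v1=E4 downbeat P5
bar 9: v0=F3 v1=A3 downbeat M3
bar 10: v0=D3 v1=B3 downbeat M6
bar 11: v0=E3 v1=E4 downbeat P8
  -> R2 @ bar 1 tick 0 v(0, 1): E3/C4 m6 -> G3/G4 P8 similar
  -> R4 @ bar 5 tick 1 v(0, 1): B3/F4 TT untreated
  -> R4 @ bar 5 tick 3 v(0, 1): B3/F4 TT untreated
  -> R4 @ bar 7 tick 2 v(0, 1): B3/F4 TT untreated
  -> R2 @ bar 11 tick 0 v(0, 1): D3/B3 M6 -> E3/E4 P8 similar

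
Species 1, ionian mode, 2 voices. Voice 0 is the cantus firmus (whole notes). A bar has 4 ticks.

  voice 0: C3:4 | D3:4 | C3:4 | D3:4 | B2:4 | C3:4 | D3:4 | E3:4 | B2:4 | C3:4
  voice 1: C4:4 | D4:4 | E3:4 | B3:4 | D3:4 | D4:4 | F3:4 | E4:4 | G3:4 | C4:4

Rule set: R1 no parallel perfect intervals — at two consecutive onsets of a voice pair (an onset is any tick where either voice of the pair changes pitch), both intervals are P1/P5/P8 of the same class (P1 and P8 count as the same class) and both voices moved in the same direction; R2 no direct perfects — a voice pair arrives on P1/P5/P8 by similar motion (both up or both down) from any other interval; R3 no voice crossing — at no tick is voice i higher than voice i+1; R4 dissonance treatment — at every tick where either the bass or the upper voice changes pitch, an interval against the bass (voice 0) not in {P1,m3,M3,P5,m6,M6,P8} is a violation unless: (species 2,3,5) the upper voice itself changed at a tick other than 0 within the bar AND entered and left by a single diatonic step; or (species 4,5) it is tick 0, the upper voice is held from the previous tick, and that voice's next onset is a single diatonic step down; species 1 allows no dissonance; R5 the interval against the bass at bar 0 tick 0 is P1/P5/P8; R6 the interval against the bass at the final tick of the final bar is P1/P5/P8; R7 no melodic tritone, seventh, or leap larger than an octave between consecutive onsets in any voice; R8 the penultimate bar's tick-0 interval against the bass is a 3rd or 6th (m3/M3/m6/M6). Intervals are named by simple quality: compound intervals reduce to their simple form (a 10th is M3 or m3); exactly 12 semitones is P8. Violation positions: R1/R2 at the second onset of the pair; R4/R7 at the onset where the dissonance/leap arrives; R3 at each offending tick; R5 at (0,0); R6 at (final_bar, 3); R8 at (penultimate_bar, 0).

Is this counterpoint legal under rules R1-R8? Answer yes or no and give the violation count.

bar 0: v0=C3 v1=C4 (P8)
bar 1: v0=D3 v1=D4 (P8)
bar 2: v0=C3 v1=E3 (M3)
bar 3: v0=D3 v1=B3 (M6)
bar 4: v0=B2 v1=D3 (m3)
bar 5: v0=C3 v1=D4 (M2)
bar 6: v0=D3 v1=F3 (m3)
bar 7: v0=E3 v1=E4 (P8)
bar 8: v0=B2 v1=G3 (m6)
bar 9: v0=C3 v1=C4 (P8)
  R1 @ bar1.0: C3/C4 P8 -> D3/D4 P8 similar
  R7 @ bar2.0: D4->E3 leap 10st
  R4 @ bar5.0: C3/D4 M2 untreated
  R2 @ bar7.0: D3/F3 m3 -> E3/E4 P8 similar
  R7 @ bar7.0: F3->E4 leap 11st
  R2 @ bar9.0: B2/G3 m6 -> C3/C4 P8 similar

No (6 violations)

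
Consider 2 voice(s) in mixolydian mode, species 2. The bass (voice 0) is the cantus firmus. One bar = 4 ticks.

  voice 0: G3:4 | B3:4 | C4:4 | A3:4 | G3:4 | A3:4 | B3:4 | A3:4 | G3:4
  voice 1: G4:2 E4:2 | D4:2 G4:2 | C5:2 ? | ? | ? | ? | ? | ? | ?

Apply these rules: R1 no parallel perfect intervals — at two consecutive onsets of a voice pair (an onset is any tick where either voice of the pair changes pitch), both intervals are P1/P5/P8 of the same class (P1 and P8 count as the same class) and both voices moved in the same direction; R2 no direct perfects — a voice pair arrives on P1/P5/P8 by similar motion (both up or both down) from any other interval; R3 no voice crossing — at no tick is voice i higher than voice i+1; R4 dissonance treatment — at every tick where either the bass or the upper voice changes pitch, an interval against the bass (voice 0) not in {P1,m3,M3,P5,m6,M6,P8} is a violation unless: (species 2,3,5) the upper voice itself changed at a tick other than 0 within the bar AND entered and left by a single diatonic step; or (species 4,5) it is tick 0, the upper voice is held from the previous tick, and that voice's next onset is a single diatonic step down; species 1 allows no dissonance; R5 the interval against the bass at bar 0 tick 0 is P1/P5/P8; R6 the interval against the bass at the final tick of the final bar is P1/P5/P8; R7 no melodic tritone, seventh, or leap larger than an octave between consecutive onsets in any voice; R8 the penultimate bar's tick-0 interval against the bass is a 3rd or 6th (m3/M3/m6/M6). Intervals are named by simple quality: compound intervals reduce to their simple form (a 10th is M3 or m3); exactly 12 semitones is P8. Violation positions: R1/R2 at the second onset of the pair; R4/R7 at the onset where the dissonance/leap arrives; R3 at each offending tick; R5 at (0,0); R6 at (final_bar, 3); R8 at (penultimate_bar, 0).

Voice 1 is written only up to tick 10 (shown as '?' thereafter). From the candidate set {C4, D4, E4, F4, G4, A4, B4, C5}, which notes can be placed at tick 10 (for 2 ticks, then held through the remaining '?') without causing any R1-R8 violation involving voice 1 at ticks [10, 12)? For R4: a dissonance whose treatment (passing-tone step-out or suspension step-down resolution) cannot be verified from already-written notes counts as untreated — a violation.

C4: legal
D4: violates R4,R7
E4: legal
F4: violates R4
G4: legal
A4: legal
B4: violates R4
C5: legal

{A4, C4, C5, E4, G4}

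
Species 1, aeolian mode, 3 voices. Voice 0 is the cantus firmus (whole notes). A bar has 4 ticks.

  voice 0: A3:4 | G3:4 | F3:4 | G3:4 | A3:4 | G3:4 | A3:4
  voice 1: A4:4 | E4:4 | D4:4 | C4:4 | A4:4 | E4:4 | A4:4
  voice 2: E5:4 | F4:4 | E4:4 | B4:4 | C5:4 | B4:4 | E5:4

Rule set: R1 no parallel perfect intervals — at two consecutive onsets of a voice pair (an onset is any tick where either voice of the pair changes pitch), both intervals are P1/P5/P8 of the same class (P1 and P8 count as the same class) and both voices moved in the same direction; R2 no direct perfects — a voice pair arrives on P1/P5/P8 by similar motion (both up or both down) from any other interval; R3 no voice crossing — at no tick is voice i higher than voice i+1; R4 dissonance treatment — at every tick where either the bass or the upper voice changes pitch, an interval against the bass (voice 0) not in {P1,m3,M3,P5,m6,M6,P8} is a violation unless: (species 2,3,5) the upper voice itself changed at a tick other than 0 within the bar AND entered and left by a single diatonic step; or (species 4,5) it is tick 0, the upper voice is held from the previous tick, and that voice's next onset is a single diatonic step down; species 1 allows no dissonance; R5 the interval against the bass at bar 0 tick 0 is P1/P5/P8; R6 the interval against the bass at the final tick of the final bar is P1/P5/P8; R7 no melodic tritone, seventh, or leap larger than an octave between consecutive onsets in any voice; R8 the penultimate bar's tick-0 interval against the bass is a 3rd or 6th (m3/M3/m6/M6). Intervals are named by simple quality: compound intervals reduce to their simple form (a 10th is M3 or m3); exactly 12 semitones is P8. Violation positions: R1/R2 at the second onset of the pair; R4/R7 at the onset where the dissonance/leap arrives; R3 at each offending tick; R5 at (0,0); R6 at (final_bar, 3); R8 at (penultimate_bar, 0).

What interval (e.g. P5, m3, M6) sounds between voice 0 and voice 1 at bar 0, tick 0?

voice 0=A3 voice 1=A4 -> P8

P8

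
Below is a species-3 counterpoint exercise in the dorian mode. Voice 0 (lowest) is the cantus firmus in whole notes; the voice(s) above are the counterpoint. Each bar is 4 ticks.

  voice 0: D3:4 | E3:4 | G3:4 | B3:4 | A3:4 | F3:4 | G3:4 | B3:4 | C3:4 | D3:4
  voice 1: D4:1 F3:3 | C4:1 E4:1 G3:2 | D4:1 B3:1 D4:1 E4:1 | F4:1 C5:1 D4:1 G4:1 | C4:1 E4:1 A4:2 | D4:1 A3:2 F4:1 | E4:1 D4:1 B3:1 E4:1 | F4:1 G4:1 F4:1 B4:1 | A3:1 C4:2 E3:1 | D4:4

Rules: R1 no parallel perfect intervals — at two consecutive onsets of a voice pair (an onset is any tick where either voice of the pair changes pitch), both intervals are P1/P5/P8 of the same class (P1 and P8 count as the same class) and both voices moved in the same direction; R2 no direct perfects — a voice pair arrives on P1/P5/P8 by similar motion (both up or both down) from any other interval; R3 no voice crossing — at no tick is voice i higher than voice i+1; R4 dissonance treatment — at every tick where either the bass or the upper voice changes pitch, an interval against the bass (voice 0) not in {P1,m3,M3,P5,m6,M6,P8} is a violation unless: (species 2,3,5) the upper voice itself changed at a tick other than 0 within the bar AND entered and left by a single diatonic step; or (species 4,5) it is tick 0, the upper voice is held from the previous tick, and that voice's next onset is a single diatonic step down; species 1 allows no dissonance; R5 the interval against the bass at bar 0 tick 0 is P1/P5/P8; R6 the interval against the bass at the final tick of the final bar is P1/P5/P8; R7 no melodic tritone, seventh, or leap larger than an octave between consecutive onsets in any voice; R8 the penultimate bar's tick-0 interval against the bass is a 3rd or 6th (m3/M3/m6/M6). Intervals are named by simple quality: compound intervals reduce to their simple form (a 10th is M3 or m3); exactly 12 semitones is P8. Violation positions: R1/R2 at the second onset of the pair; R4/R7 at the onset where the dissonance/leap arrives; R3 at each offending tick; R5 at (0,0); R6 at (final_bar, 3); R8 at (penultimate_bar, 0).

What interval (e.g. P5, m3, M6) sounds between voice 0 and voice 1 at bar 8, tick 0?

voice 0=C3 voice 1=A3 -> M6

M6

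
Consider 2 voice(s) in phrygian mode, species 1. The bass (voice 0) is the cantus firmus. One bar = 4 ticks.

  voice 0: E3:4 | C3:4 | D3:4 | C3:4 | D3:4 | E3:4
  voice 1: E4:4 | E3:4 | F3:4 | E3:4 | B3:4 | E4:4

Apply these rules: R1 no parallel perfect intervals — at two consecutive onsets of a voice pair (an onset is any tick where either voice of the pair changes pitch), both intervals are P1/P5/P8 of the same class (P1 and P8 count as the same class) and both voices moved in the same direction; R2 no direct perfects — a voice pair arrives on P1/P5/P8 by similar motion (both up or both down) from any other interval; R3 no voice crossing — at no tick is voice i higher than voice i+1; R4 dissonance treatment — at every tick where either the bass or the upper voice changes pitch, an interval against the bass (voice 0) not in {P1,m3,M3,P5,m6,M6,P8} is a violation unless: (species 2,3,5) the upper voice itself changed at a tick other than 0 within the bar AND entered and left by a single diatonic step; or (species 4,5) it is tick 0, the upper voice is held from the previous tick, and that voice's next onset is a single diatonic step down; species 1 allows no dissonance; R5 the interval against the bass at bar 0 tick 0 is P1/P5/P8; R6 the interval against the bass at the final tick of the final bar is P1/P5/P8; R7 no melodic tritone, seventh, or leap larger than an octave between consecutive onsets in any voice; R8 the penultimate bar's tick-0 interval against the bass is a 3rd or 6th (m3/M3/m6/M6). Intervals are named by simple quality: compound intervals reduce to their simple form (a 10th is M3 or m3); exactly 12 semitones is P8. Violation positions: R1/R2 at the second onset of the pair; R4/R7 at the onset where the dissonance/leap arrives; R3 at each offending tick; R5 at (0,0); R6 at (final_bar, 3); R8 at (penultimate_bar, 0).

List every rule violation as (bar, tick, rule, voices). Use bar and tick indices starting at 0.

bar 0: v0=E3 v1=E4 downbeat P8
bar 1: v0=C3 v1=E3 downbeat M3
bar 2: v0=D3 v1=F3 downbeat m3
bar 3: v0=C3 v1=E3 downbeat M3
bar 4: v0=D3 v1=B3 downbeat M6
bar 5: v0=E3 v1=E4 downbeat P8
  -> R2 @ bar 5 tick 0 v(0, 1): D3/B3 M6 -> E3/E4 P8 similar

(5, 0, R2, (0, 1))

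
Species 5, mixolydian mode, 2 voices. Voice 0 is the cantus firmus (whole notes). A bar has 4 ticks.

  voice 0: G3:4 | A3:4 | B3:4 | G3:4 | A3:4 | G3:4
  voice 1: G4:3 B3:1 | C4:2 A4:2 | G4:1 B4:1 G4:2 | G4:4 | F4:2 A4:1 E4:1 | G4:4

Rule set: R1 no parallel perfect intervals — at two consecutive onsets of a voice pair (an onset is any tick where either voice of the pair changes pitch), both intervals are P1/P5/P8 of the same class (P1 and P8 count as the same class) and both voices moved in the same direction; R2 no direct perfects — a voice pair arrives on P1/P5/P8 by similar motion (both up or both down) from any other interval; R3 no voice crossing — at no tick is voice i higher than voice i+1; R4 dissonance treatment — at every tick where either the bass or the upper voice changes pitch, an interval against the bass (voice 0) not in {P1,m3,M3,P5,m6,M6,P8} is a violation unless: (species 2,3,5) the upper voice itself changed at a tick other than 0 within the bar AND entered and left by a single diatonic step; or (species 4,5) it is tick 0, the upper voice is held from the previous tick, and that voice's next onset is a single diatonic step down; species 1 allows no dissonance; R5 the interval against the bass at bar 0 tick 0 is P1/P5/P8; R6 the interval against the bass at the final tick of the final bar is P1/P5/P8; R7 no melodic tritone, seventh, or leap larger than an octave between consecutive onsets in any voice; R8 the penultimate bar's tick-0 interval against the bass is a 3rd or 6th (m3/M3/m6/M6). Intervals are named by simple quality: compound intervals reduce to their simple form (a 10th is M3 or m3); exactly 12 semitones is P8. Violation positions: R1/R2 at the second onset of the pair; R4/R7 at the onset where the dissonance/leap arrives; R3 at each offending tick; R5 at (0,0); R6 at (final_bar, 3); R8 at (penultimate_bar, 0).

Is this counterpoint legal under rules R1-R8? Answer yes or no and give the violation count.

bar 0: v0=G3 v1=G4 (P8)
bar 1: v0=A3 v1=C4 (m3)
bar 2: v0=B3 v1=G4 (m6)
bar 3: v0=G3 v1=G4 (P8)
bar 4: v0=A3 v1=F4 (m6)
bar 5: v0=G3 v1=G4 (P8)

Yes (0 violations)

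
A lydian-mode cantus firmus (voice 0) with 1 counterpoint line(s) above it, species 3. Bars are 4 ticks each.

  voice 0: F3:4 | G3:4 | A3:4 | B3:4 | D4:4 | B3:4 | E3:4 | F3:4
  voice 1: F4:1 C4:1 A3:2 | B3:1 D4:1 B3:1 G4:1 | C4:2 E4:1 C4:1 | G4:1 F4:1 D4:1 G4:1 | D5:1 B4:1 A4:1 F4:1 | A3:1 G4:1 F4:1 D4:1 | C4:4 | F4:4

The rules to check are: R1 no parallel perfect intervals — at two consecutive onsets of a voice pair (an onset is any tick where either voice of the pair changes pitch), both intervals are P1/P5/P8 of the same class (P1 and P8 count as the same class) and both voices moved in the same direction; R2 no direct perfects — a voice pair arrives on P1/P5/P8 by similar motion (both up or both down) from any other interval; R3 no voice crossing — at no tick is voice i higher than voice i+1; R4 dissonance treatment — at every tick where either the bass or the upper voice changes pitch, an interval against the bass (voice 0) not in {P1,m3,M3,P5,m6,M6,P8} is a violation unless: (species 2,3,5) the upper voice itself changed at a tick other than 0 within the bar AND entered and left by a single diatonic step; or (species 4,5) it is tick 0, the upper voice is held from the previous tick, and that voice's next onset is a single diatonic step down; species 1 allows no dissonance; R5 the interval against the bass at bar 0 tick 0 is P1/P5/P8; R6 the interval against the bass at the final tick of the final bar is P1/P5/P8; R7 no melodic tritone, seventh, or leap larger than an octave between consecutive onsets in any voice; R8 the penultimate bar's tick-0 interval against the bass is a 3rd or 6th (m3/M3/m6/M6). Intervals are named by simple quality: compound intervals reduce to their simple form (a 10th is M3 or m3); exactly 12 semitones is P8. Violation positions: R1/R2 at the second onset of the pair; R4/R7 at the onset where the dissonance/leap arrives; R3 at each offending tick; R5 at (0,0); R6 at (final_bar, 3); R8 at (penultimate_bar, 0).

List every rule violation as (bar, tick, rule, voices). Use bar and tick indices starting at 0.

(3, 1, R4, (0, 1))
(4, 0, R2, (0, 1))
(5, 0, R3, (0, 1))
(5, 0, R4, (0, 1))
(5, 1, R7, (1,))
(5, 2, R4, (0, 1))
(7, 0, R2, (0, 1))

bar 0: v0=F3 v1=F4 downbeat P8
bar 1: v0=G3 v1=B3 downbeat M3
bar 2: v0=A3 v1=C4 downbeat m3
bar 3: v0=B3 v1=G4 downbeat m6
bar 4: v0=D4 v1=D5 downbeat P8
bar 5: v0=B3 v1=A3 downbeat M2
bar 6: v0=E3 v1=C4 downbeat m6
bar 7: v0=F3 v1=F4 downbeat P8
  -> R4 @ bar 3 tick 1 v(0, 1): B3/F4 TT untreated
  -> R2 @ bar 4 tick 0 v(0, 1): B3/G4 m6 -> D4/D5 P8 similar
  -> R3 @ bar 5 tick 0 v(0, 1): B3 above A3
  -> R4 @ bar 5 tick 0 v(0, 1): B3/A3 M2 untreated
  -> R7 @ bar 5 tick 1 v(1,): A3->G4 leap 10st
  -> R4 @ bar 5 tick 2 v(0, 1): B3/F4 TT untreated
  -> R2 @ bar 7 tick 0 v(0, 1): E3/C4 m6 -> F3/F4 P8 similar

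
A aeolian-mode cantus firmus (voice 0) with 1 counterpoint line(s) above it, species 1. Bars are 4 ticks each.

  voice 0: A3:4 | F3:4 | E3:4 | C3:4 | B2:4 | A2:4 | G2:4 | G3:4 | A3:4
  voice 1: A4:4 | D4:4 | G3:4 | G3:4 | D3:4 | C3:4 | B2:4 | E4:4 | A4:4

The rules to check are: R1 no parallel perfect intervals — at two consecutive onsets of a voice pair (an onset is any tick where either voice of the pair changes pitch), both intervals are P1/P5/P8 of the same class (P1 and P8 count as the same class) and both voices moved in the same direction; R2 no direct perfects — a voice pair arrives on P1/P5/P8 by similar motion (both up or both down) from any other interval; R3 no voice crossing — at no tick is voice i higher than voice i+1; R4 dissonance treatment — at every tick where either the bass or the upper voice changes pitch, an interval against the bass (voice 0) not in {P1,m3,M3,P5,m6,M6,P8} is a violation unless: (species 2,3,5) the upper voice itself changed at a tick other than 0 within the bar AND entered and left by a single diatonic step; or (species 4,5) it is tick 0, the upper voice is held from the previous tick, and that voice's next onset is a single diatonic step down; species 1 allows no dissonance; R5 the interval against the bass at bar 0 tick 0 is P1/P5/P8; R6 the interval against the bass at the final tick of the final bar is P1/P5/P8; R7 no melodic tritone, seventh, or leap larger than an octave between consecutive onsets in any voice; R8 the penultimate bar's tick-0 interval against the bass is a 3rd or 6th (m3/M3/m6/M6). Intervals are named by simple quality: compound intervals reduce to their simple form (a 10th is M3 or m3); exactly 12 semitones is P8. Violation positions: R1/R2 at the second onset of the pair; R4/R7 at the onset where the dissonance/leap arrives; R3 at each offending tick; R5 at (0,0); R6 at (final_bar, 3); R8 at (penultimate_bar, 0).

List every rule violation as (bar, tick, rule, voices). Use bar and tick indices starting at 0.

bar 0: v0=A3 v1=A4 downbeat P8
bar 1: v0=F3 v1=D4 downbeat M6
bar 2: v0=E3 v1=G3 downbeat m3
bar 3: v0=C3 v1=G3 downbeat P5
bar 4: v0=B2 v1=D3 downbeat m3
bar 5: v0=A2 v1=C3 downbeat m3
bar 6: v0=G2 v1=B2 downbeat M3
bar 7: v0=G3 v1=E4 downbeat M6
bar 8: v0=A3 v1=A4 downbeat P8
  -> R7 @ bar 7 tick 0 v(1,): B2->E4 leap 17st
  -> R2 @ bar 8 tick 0 v(0, 1): G3/E4 M6 -> A3/A4 P8 similar

(7, 0, R7, (1,))
(8, 0, R2, (0, 1))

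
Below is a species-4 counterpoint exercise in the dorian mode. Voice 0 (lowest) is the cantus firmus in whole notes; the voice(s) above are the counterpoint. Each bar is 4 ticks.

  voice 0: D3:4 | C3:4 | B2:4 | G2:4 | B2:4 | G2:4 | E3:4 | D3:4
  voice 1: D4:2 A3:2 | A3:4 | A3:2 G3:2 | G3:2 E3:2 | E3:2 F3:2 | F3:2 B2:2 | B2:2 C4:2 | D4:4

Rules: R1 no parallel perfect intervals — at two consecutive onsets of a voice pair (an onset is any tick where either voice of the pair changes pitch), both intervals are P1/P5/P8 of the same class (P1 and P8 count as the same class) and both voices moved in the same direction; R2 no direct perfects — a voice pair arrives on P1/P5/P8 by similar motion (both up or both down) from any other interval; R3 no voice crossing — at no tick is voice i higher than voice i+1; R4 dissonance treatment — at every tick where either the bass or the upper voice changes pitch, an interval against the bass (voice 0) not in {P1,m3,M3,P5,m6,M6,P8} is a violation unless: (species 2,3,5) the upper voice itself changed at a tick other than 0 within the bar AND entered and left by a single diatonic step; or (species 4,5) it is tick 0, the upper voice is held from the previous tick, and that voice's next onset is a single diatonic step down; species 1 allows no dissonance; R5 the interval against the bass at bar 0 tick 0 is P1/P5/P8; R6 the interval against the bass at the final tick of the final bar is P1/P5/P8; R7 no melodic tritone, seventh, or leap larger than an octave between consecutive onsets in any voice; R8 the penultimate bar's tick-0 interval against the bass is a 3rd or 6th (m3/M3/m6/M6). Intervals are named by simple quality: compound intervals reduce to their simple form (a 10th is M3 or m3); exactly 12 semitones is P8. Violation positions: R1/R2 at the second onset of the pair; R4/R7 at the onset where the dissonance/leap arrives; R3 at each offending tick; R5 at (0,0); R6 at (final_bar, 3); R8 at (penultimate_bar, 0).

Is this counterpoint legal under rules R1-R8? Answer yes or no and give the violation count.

No (9 violations)

bar 0: v0=D3 v1=D4 (P8)
bar 1: v0=C3 v1=A3 (M6)
bar 2: v0=B2 v1=A3 (m7)
bar 3: v0=G2 v1=G3 (P8)
bar 4: v0=B2 v1=E3 (P4)
bar 5: v0=G2 v1=F3 (m7)
bar 6: v0=E3 v1=B2 (P4)
bar 7: v0=D3 v1=D4 (P8)
  R4 @ bar4.0: B2/E3 P4 untreated
  R4 @ bar4.2: B2/F3 TT untreated
  R4 @ bar5.0: G2/F3 m7 untreated
  R7 @ bar5.2: F3->B2 leap 6st
  R3 @ bar6.0: E3 above B2
  R4 @ bar6.0: E3/B2 P4 untreated
  R8 @ bar6.0: penult P4 not 3rd/6th
  R3 @ bar6.1: E3 above B2
  R7 @ bar6.2: B2->C4 leap 13st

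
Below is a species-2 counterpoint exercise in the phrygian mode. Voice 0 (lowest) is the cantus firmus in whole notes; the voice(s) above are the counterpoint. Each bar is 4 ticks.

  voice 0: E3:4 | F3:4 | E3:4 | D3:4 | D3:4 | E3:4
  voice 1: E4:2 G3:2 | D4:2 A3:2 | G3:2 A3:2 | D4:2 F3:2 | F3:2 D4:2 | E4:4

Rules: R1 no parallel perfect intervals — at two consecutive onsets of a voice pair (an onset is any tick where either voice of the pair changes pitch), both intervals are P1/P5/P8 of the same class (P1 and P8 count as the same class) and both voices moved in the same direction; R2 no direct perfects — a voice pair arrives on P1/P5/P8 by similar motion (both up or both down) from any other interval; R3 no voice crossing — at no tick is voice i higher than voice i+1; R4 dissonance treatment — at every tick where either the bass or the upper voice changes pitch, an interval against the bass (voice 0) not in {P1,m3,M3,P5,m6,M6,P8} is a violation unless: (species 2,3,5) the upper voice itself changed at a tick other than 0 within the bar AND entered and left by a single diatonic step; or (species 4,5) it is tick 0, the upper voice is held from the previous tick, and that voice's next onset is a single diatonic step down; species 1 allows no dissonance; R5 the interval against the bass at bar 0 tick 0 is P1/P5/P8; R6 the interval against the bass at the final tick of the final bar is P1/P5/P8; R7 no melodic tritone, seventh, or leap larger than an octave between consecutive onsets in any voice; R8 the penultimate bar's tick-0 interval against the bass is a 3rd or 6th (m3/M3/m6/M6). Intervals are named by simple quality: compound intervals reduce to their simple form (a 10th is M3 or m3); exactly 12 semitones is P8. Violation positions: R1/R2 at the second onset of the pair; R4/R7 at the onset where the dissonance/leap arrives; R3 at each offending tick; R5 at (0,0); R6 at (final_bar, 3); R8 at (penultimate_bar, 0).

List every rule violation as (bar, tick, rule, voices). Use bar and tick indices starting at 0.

bar 0: v0=E3 v1=E4 downbeat P8
bar 1: v0=F3 v1=D4 downbeat M6
bar 2: v0=E3 v1=G3 downbeat m3
bar 3: v0=D3 v1=D4 downbeat P8
bar 4: v0=D3 v1=F3 downbeat m3
bar 5: v0=E3 v1=E4 downbeat P8
  -> R4 @ bar 2 tick 2 v(0, 1): E3/A3 P4 untreated
  -> R1 @ bar 5 tick 0 v(0, 1): D3/D4 P8 -> E3/E4 P8 similar

(2, 2, R4, (0, 1))
(5, 0, R1, (0, 1))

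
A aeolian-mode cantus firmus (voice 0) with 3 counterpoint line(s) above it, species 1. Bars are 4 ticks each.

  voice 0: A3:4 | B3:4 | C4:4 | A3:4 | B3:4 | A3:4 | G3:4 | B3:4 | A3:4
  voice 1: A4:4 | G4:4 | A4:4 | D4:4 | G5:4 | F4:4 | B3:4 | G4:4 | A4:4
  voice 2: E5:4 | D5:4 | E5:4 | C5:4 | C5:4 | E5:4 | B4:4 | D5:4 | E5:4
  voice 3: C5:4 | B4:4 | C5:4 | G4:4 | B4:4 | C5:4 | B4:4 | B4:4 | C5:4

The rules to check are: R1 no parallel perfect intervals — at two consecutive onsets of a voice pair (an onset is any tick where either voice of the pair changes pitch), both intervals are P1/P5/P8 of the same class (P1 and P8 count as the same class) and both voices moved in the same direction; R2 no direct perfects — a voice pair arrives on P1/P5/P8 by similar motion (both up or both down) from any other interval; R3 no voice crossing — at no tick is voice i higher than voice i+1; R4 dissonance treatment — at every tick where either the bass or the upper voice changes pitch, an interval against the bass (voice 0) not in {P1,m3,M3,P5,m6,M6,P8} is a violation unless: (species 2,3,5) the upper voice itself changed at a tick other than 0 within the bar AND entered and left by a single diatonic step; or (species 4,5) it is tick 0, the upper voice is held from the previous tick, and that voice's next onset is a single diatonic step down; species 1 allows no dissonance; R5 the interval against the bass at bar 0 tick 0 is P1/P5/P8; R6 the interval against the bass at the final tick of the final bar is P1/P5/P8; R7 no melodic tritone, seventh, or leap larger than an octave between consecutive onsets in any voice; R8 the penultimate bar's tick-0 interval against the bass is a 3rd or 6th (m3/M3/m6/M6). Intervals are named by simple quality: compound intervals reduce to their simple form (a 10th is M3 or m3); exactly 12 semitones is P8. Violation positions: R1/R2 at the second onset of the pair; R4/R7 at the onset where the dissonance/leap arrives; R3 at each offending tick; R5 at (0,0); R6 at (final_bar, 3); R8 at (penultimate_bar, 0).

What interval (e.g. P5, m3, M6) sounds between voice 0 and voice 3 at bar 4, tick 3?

voice 0=B3 voice 3=B4 -> P8

P8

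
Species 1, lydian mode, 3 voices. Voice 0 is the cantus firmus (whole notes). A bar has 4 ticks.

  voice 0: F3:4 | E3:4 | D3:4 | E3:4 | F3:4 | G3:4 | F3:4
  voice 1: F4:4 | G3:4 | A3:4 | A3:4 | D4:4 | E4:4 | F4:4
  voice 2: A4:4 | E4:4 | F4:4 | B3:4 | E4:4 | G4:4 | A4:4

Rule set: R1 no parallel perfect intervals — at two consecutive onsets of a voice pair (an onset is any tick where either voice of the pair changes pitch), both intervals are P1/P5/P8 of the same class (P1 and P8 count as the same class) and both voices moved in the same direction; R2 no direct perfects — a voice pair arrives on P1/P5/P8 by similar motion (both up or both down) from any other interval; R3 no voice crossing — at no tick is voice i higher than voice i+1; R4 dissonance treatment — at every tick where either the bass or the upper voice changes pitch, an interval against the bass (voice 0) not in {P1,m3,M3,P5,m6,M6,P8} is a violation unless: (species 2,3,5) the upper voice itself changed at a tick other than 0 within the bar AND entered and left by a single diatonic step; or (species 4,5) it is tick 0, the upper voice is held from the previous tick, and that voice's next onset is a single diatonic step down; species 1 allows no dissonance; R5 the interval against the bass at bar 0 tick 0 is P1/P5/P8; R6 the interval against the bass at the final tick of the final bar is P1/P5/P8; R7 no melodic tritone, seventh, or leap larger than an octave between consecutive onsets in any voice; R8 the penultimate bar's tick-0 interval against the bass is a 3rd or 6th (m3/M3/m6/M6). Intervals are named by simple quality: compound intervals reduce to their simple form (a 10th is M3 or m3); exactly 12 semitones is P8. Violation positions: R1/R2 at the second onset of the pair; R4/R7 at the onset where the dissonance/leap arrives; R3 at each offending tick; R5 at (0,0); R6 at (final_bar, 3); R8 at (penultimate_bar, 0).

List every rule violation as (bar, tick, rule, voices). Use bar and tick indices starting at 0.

bar 0: v0=F3 v1=F4 v2=A4 downbeat M3
bar 1: v0=E3 v1=G3 v2=E4 downbeat P8
bar 2: v0=D3 v1=A3 v2=F4 downbeat m3
bar 3: v0=E3 v1=A3 v2=B3 downbeat P5
bar 4: v0=F3 v1=D4 v2=E4 downbeat M7
bar 5: v0=G3 v1=E4 v2=G4 downbeat P8
bar 6: v0=F3 v1=F4 v2=A4 downbeat M3
  -> R5 @ bar 0 tick 0 v(0, 2): opens on M3
  -> R2 @ bar 1 tick 0 v(0, 2): F3/A4 M3 -> E3/E4 P8 similar
  -> R7 @ bar 1 tick 0 v(1,): F4->G3 leap 10st
  -> R4 @ bar 3 tick 0 v(0, 1): E3/A3 P4 untreated
  -> R7 @ bar 3 tick 0 v(2,): F4->B3 leap 6st
  -> R4 @ bar 4 tick 0 v(0, 2): F3/E4 M7 untreated
  -> R2 @ bar 5 tick 0 v(0, 2): F3/E4 M7 -> G3/G4 P8 similar
  -> R8 @ bar 5 tick 0 v(0, 2): penult P8 not 3rd/6th
  -> R6 @ bar 6 tick 3 v(0, 2): closes on M3

(0, 0, R5, (0, 2))
(1, 0, R2, (0, 2))
(1, 0, R7, (1,))
(3, 0, R4, (0, 1))
(3, 0, R7, (2,))
(4, 0, R4, (0, 2))
(5, 0, R2, (0, 2))
(5, 0, R8, (0, 2))
(6, 3, R6, (0, 2))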